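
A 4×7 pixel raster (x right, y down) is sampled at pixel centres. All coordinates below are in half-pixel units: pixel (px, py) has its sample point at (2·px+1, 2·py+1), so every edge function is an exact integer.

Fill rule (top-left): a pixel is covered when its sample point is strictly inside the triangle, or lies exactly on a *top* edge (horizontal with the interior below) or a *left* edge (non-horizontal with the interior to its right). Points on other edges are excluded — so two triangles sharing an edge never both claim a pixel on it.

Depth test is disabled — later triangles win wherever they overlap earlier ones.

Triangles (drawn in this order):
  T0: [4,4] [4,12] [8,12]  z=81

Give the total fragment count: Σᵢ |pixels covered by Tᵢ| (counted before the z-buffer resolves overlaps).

T0:
  2·area = 32  (B↔C swapped to make it positive)
  edge (4, 4)→(8, 12): d=(4,8) right/bottom  bias=-1
  edge (8, 12)→(4, 12): d=(-4,0) right/bottom  bias=-1
  edge (4, 12)→(4, 4): d=(0,-8) top-left  bias=+0
    (2,3)@(5, 7): e=[4,20,8] → █
    (3,3)@(7, 7): e=[-12,20,24] → ·
    (2,4)@(5, 9): e=[12,12,8] → █
    (3,4)@(7, 9): e=[-4,12,24] → ·
    (2,5)@(5, 11): e=[20,4,8] → █
    (3,5)@(7, 11): e=[4,4,24] → █
    (2,6)@(5, 13): e=[28,-4,8] → ·
    (3,6)@(7, 13): e=[12,-4,24] → ·
  covered (4 px):
    · · · ·
    · · · ·
    · · · ·
    · · █ ·
    · · █ ·
    · · █ █
    · · · ·

Answer: 4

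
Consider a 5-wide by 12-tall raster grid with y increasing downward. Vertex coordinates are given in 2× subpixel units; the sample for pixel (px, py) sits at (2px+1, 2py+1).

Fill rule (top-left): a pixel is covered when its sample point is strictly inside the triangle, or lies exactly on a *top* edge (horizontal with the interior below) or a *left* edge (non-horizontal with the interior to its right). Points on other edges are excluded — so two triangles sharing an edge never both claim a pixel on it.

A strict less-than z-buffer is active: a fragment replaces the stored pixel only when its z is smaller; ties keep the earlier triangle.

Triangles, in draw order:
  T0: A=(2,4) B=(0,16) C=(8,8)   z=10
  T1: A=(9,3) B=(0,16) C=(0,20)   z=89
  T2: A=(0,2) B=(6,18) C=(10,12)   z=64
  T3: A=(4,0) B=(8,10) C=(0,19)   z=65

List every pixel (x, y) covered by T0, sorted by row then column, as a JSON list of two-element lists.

T0:
  2·area = 80  (B↔C swapped to make it positive)
  edge (2, 4)→(8, 8): d=(6,4) right/bottom  bias=-1
  edge (8, 8)→(0, 16): d=(-8,8) right/bottom  bias=-1
  edge (0, 16)→(2, 4): d=(2,-12) top-left  bias=+0
    (1,2)@(3, 5): e=[2,64,14] → X
    (2,2)@(5, 5): e=[-6,48,38] → .
    (1,3)@(3, 7): e=[14,48,18] → X
    (2,3)@(5, 7): e=[6,32,42] → X
    (3,3)@(7, 7): e=[-2,16,66] → .
    (4,3)@(9, 7): e=[-10,0,90] → .  [on edge]
    (1,4)@(3, 9): e=[26,32,22] → X
    (3,4)@(7, 9): e=[10,0,70] → .  [on edge]
    (0,5)@(1, 11): e=[46,32,2] → X
    (2,5)@(5, 11): e=[30,0,50] → .  [on edge]
    (0,6)@(1, 13): e=[58,16,6] → X
    (1,6)@(3, 13): e=[50,0,30] → .  [on edge]
    (0,7)@(1, 15): e=[70,0,10] → .  [on edge]
  covered (8 px):
    . . . . .
    . . . . .
    . X . . .
    . X X . .
    . X X . .
    X X . . .
    X . . . .
    . . . . .
    . . . . .
    . . . . .
    . . . . .
    . . . . .
T1:
  2·area = 36  (B↔C swapped to make it positive)
  edge (9, 3)→(0, 20): d=(-9,17) right/bottom  bias=-1
  edge (0, 20)→(0, 16): d=(0,-4) top-left  bias=+0
  edge (0, 16)→(9, 3): d=(9,-13) top-left  bias=+0
    (4,1)@(9, 3): e=[0,36,0] → .  [on edge]
    (2,4)@(5, 9): e=[14,20,2] → X
    (3,4)@(7, 9): e=[-20,28,28] → .
    (2,5)@(5, 11): e=[-4,20,20] → .
    (1,6)@(3, 13): e=[12,12,12] → X
    (2,6)@(5, 13): e=[-22,20,38] → .
    (0,7)@(1, 15): e=[28,4,4] → X
    (1,7)@(3, 15): e=[-6,12,30] → .
    (0,8)@(1, 17): e=[10,4,22] → X
    (1,8)@(3, 17): e=[-24,12,48] → .
    (0,9)@(1, 19): e=[-8,4,40] → .
  covered (4 px):
    . . . . .
    . . . . .
    . . . . .
    . . . . .
    . . X . .
    . . . . .
    . X . . .
    X . . . .
    X . . . .
    . . . . .
    . . . . .
    . . . . .
T2:
  2·area = 100  (B↔C swapped to make it positive)
  edge (0, 2)→(10, 12): d=(10,10) right/bottom  bias=-1
  edge (10, 12)→(6, 18): d=(-4,6) right/bottom  bias=-1
  edge (6, 18)→(0, 2): d=(-6,-16) top-left  bias=+0
    (0,1)@(1, 3): e=[0,90,10] → .  [on edge]
    (1,2)@(3, 5): e=[0,70,30] → .  [on edge]
    (1,3)@(3, 7): e=[20,62,18] → X
    (2,3)@(5, 7): e=[0,50,50] → .  [on edge]
    (1,4)@(3, 9): e=[40,54,6] → X
    (2,4)@(5, 9): e=[20,42,38] → X
    (3,4)@(7, 9): e=[0,30,70] → .  [on edge]
    (1,5)@(3, 11): e=[60,46,-6] → .
    (2,5)@(5, 11): e=[40,34,26] → X
    (3,5)@(7, 11): e=[20,22,58] → X
    (4,5)@(9, 11): e=[0,10,90] → .  [on edge]
    (2,6)@(5, 13): e=[60,26,14] → X
  covered (10 px):
    . . . . .
    . . . . .
    . . . . .
    . X . . .
    . X X . .
    . . X X .
    . . X X X
    . . X X .
    . . . . .
    . . . . .
    . . . . .
    . . . . .
T3:
  2·area = 116
  edge (4, 0)→(8, 10): d=(4,10) right/bottom  bias=-1
  edge (8, 10)→(0, 19): d=(-8,9) right/bottom  bias=-1
  edge (0, 19)→(4, 0): d=(4,-19) top-left  bias=+0
    (2,1)@(5, 3): e=[2,83,31] → X
    (3,1)@(7, 3): e=[-18,65,69] → .
    (1,2)@(3, 5): e=[30,85,1] → X
    (3,2)@(7, 5): e=[-10,49,77] → .
    (1,3)@(3, 7): e=[38,69,9] → X
    (3,3)@(7, 7): e=[-2,33,85] → .
    (1,4)@(3, 9): e=[46,53,17] → X
    (3,4)@(7, 9): e=[6,17,93] → X
    (4,4)@(9, 9): e=[-14,-1,131] → .
    (1,5)@(3, 11): e=[54,37,25] → X
    (4,5)@(9, 11): e=[-6,-17,139] → .
    (1,6)@(3, 13): e=[62,21,33] → X
  covered (16 px):
    . . . . .
    . . X . .
    . X X . .
    . X X . .
    . X X X .
    . X X X .
    . X X . .
    X X . . .
    X . . . .
    . . . . .
    . . . . .
    . . . . .

Answer: [[1,2],[1,3],[2,3],[1,4],[2,4],[0,5],[1,5],[0,6]]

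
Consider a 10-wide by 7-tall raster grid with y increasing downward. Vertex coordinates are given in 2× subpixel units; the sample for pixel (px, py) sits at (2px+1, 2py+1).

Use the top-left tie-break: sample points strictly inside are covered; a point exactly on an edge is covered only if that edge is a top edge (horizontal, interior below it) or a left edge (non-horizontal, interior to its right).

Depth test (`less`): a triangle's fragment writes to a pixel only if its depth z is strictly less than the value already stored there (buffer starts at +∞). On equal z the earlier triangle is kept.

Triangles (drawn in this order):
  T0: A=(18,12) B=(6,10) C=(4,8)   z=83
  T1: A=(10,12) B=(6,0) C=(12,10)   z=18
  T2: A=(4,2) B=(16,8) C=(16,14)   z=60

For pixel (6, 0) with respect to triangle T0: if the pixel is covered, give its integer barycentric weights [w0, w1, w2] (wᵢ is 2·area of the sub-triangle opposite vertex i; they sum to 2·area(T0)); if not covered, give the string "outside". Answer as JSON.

T0:
  2·area = 20
  edge (18, 12)→(6, 10): d=(-12,-2) top-left  bias=+0
  edge (6, 10)→(4, 8): d=(-2,-2) top-left  bias=+0
  edge (4, 8)→(18, 12): d=(14,4) right/bottom  bias=-1
    (0,2)@(1, 5): e=[50,0,-30] → ·  [on edge]
    (1,3)@(3, 7): e=[30,0,-10] → ·  [on edge]
    (2,4)@(5, 9): e=[10,0,10] → #  [on edge]
    (3,4)@(7, 9): e=[14,4,2] → #
    (4,4)@(9, 9): e=[18,8,-6] → ·
    (2,5)@(5, 11): e=[-14,-4,38] → ·
    (3,5)@(7, 11): e=[-10,0,30] → ·  [on edge]
    (6,5)@(13, 11): e=[2,12,6] → #
    (7,5)@(15, 11): e=[6,16,-2] → ·
    (4,6)@(9, 13): e=[-30,0,50] → ·  [on edge]
    (6,6)@(13, 13): e=[-22,8,34] → ·
  covered (3 px):
    · · · · · · · · · ·
    · · · · · · · · · ·
    · · · · · · · · · ·
    · · · · · · · · · ·
    · · # # · · · · · ·
    · · · · · · # · · ·
    · · · · · · · · · ·
T1:
  2·area = 32
  edge (10, 12)→(6, 0): d=(-4,-12) top-left  bias=+0
  edge (6, 0)→(12, 10): d=(6,10) right/bottom  bias=-1
  edge (12, 10)→(10, 12): d=(-2,2) right/bottom  bias=-1
    (3,1)@(7, 3): e=[0,8,24] → #  [on edge]
    (4,1)@(9, 3): e=[24,-12,20] → ·
    (9,1)@(19, 3): e=[144,-112,0] → ·  [on edge]
    (3,2)@(7, 5): e=[-8,20,20] → ·
    (4,2)@(9, 5): e=[16,0,16] → ·  [on edge]
    (8,2)@(17, 5): e=[112,-80,0] → ·  [on edge]
    (4,3)@(9, 7): e=[8,12,12] → #
    (5,3)@(11, 7): e=[32,-8,8] → ·
    (7,3)@(15, 7): e=[80,-48,0] → ·  [on edge]
    (4,4)@(9, 9): e=[0,24,8] → #  [on edge]
    (5,4)@(11, 9): e=[24,4,4] → #
    (6,4)@(13, 9): e=[48,-16,0] → ·  [on edge]
    (5,5)@(11, 11): e=[16,16,0] → ·  [on edge]
    (4,6)@(9, 13): e=[-16,48,0] → ·  [on edge]
  covered (4 px):
    · · · · · · · · · ·
    · · · # · · · · · ·
    · · · · · · · · · ·
    · · · · # · · · · ·
    · · · · # # · · · ·
    · · · · · · · · · ·
    · · · · · · · · · ·
T2:
  2·area = 72
  edge (4, 2)→(16, 8): d=(12,6) right/bottom  bias=-1
  edge (16, 8)→(16, 14): d=(0,6) right/bottom  bias=-1
  edge (16, 14)→(4, 2): d=(-12,-12) top-left  bias=+0
    (1,0)@(3, 1): e=[-6,78,0] → ·  [on edge]
    (2,1)@(5, 3): e=[6,66,0] → #  [on edge]
    (3,1)@(7, 3): e=[-6,54,24] → ·
    (2,2)@(5, 5): e=[30,66,-24] → ·
    (3,2)@(7, 5): e=[18,54,0] → #  [on edge]
    (4,2)@(9, 5): e=[6,42,24] → #
    (5,2)@(11, 5): e=[-6,30,48] → ·
    (3,3)@(7, 7): e=[42,54,-24] → ·
    (4,3)@(9, 7): e=[30,42,0] → #  [on edge]
    (5,3)@(11, 7): e=[18,30,24] → #
    (6,3)@(13, 7): e=[6,18,48] → #
    (7,3)@(15, 7): e=[-6,6,72] → ·
    (5,4)@(11, 9): e=[42,30,0] → #  [on edge]
    (6,5)@(13, 11): e=[54,18,0] → #  [on edge]
    (7,6)@(15, 13): e=[66,6,0] → #  [on edge]
  covered (12 px):
    · · · · · · · · · ·
    · · # · · · · · · ·
    · · · # # · · · · ·
    · · · · # # # · · ·
    · · · · · # # # · ·
    · · · · · · # # · ·
    · · · · · · · # · ·

Final: "outside"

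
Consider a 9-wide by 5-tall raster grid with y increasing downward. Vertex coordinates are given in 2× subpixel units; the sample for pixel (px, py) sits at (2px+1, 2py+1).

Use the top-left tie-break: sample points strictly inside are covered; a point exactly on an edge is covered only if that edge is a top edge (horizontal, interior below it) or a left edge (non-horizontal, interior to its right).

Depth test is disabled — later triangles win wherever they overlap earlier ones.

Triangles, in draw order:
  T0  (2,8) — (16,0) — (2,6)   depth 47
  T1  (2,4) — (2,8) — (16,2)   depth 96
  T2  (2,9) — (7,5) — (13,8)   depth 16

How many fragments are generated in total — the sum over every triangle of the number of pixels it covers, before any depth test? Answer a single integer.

T0:
  2·area = 28  (B↔C swapped to make it positive)
  edge (2, 8)→(2, 6): d=(0,-2) top-left  bias=+0
  edge (2, 6)→(16, 0): d=(14,-6) top-left  bias=+0
  edge (16, 0)→(2, 8): d=(-14,8) right/bottom  bias=-1
    (4,1)@(9, 3): e=[14,0,14] → █  [on edge]
    (5,1)@(11, 3): e=[18,12,-2] → ·
    (2,2)@(5, 5): e=[6,4,18] → █
    (3,2)@(7, 5): e=[10,16,2] → █
    (4,2)@(9, 5): e=[14,28,-14] → ·
    (1,3)@(3, 7): e=[2,20,6] → █
    (2,3)@(5, 7): e=[6,32,-10] → ·
    (3,3)@(7, 7): e=[10,44,-26] → ·
    (1,4)@(3, 9): e=[2,48,-22] → ·
  covered (4 px):
    · · · · · · · · ·
    · · · · █ · · · ·
    · · █ █ · · · · ·
    · █ · · · · · · ·
    · · · · · · · · ·
T1:
  2·area = 56  (B↔C swapped to make it positive)
  edge (2, 4)→(16, 2): d=(14,-2) top-left  bias=+0
  edge (16, 2)→(2, 8): d=(-14,6) right/bottom  bias=-1
  edge (2, 8)→(2, 4): d=(0,-4) top-left  bias=+0
    (4,1)@(9, 3): e=[0,28,28] → █  [on edge]
    (5,1)@(11, 3): e=[4,16,36] → █
    (6,1)@(13, 3): e=[8,4,44] → █
    (7,1)@(15, 3): e=[12,-8,52] → ·
    (1,2)@(3, 5): e=[16,36,4] → █
    (2,2)@(5, 5): e=[20,24,12] → █
    (3,2)@(7, 5): e=[24,12,20] → █
    (4,2)@(9, 5): e=[28,0,28] → ·  [on edge]
    (5,2)@(11, 5): e=[32,-12,36] → ·
    (6,2)@(13, 5): e=[36,-24,44] → ·
    (1,3)@(3, 7): e=[44,8,4] → █
    (2,3)@(5, 7): e=[48,-4,12] → ·
  covered (7 px):
    · · · · · · · · ·
    · · · · █ █ █ · ·
    · █ █ █ · · · · ·
    · █ · · · · · · ·
    · · · · · · · · ·
T2:
  2·area = 39
  edge (2, 9)→(7, 5): d=(5,-4) top-left  bias=+0
  edge (7, 5)→(13, 8): d=(6,3) right/bottom  bias=-1
  edge (13, 8)→(2, 9): d=(-11,1) right/bottom  bias=-1
    (1,1)@(3, 3): e=[-26,0,65] → ·  [on edge]
    (3,2)@(7, 5): e=[0,0,39] → ·  [on edge]
    (2,3)@(5, 7): e=[2,18,19] → █
    (3,3)@(7, 7): e=[10,12,17] → █
    (4,3)@(9, 7): e=[18,6,15] → █
    (5,3)@(11, 7): e=[26,0,13] → ·  [on edge]
    (2,4)@(5, 9): e=[12,30,-3] → ·
    (3,4)@(7, 9): e=[20,24,-5] → ·
    (4,4)@(9, 9): e=[28,18,-7] → ·
    (7,4)@(15, 9): e=[52,0,-13] → ·  [on edge]
  covered (3 px):
    · · · · · · · · ·
    · · · · · · · · ·
    · · · · · · · · ·
    · · █ █ █ · · · ·
    · · · · · · · · ·

Result: 14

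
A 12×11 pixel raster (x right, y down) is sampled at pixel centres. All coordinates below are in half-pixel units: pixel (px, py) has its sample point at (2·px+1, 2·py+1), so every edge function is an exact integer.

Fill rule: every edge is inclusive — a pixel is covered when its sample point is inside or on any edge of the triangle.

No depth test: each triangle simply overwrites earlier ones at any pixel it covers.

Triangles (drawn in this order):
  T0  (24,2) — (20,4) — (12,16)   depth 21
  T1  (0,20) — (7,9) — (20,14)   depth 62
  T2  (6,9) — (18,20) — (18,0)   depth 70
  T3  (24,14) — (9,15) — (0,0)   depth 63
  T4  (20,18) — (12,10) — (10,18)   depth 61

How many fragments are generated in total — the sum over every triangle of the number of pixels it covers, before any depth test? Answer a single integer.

T0:
  2·area = 32  (B↔C swapped to make it positive)
  edge (24, 2)→(12, 16): d=(-12,14) inclusive
  edge (12, 16)→(20, 4): d=(8,-12) inclusive
  edge (20, 4)→(24, 2): d=(4,-2) inclusive
    (11,1)@(23, 3): e=[2,28,2] → #
    (10,2)@(21, 5): e=[6,20,6] → #
    (11,2)@(23, 5): e=[-22,44,10] → ·
    (9,3)@(19, 7): e=[10,12,10] → #
    (10,3)@(21, 7): e=[-18,36,14] → ·
    (8,4)@(17, 9): e=[14,4,14] → #
    (9,4)@(19, 9): e=[-14,28,18] → ·
    (8,5)@(17, 11): e=[-10,20,22] → ·
  covered (4 px):
    · · · · · · · · · · · ·
    · · · · · · · · · · · #
    · · · · · · · · · · # ·
    · · · · · · · · · # · ·
    · · · · · · · · # · · ·
    · · · · · · · · · · · ·
    · · · · · · · · · · · ·
    · · · · · · · · · · · ·
    · · · · · · · · · · · ·
    · · · · · · · · · · · ·
    · · · · · · · · · · · ·
T1:
  2·area = 178
  edge (0, 20)→(7, 9): d=(7,-11) inclusive
  edge (7, 9)→(20, 14): d=(13,5) inclusive
  edge (20, 14)→(0, 20): d=(-20,6) inclusive
    (3,4)@(7, 9): e=[0,0,178] → #  [on edge]
    (4,4)@(9, 9): e=[22,-10,166] → ·
    (3,5)@(7, 11): e=[14,26,138] → #
    (4,5)@(9, 11): e=[36,16,126] → #
    (5,5)@(11, 11): e=[58,6,114] → #
    (6,5)@(13, 11): e=[80,-4,102] → ·
    (2,6)@(5, 13): e=[6,62,110] → #
    (6,6)@(13, 13): e=[94,22,62] → #
    (7,6)@(15, 13): e=[116,12,50] → #
    (8,6)@(17, 13): e=[138,2,38] → #
    (9,6)@(19, 13): e=[160,-8,26] → ·
    (2,7)@(5, 15): e=[20,88,70] → #
  covered (23 px):
    · · · · · · · · · · · ·
    · · · · · · · · · · · ·
    · · · · · · · · · · · ·
    · · · · · · · · · · · ·
    · · · # · · · · · · · ·
    · · · # # # · · · · · ·
    · · # # # # # # # · · ·
    · · # # # # # # · · · ·
    · # # # # · · · · · · ·
    # # · · · · · · · · · ·
    · · · · · · · · · · · ·
T2:
  2·area = 240  (B↔C swapped to make it positive)
  edge (6, 9)→(18, 0): d=(12,-9) inclusive
  edge (18, 0)→(18, 20): d=(0,20) inclusive
  edge (18, 20)→(6, 9): d=(-12,-11) inclusive
    (8,0)@(17, 1): e=[3,20,217] → #
    (9,0)@(19, 1): e=[21,-20,239] → ·
    (7,1)@(15, 3): e=[9,60,171] → #
    (9,1)@(19, 3): e=[45,-20,215] → ·
    (6,2)@(13, 5): e=[15,100,125] → #
    (9,2)@(19, 5): e=[69,-20,191] → ·
    (4,3)@(9, 7): e=[3,180,57] → #
    (5,3)@(11, 7): e=[21,140,79] → #
    (9,3)@(19, 7): e=[93,-20,167] → ·
    (3,4)@(7, 9): e=[9,220,11] → #
    (9,4)@(19, 9): e=[117,-20,143] → ·
    (3,5)@(7, 11): e=[33,220,-13] → ·
  covered (32 px):
    · · · · · · · · # · · ·
    · · · · · · · # # · · ·
    · · · · · · # # # · · ·
    · · · · # # # # # · · ·
    · · · # # # # # # · · ·
    · · · · # # # # # · · ·
    · · · · · # # # # · · ·
    · · · · · · # # # · · ·
    · · · · · · · # # · · ·
    · · · · · · · · # · · ·
    · · · · · · · · · · · ·
T3:
  2·area = 234
  edge (24, 14)→(9, 15): d=(-15,1) inclusive
  edge (9, 15)→(0, 0): d=(-9,-15) inclusive
  edge (0, 0)→(24, 14): d=(24,14) inclusive
    (0,0)@(1, 1): e=[218,6,10] → #
    (1,0)@(3, 1): e=[216,36,-18] → ·
    (0,1)@(1, 3): e=[188,-12,58] → ·
    (1,1)@(3, 3): e=[186,18,30] → #
    (2,1)@(5, 3): e=[184,48,2] → #
    (3,1)@(7, 3): e=[182,78,-26] → ·
    (1,2)@(3, 5): e=[156,0,78] → #  [on edge]
    (3,2)@(7, 5): e=[152,60,22] → #
    (4,2)@(9, 5): e=[150,90,-6] → ·
    (1,3)@(3, 7): e=[126,-18,126] → ·
    (2,3)@(5, 7): e=[124,12,98] → #
    (4,3)@(9, 7): e=[120,72,42] → #
    (4,7)@(9, 15): e=[0,0,234] → #  [on edge]
  covered (29 px):
    # · · · · · · · · · · ·
    · # # · · · · · · · · ·
    · # # # · · · · · · · ·
    · · # # # # · · · · · ·
    · · · # # # # # · · · ·
    · · · # # # # # # · · ·
    · · · · # # # # # # # ·
    · · · · # · · · · · · ·
    · · · · · · · · · · · ·
    · · · · · · · · · · · ·
    · · · · · · · · · · · ·
T4:
  2·area = 80  (B↔C swapped to make it positive)
  edge (20, 18)→(10, 18): d=(-10,0) inclusive
  edge (10, 18)→(12, 10): d=(2,-8) inclusive
  edge (12, 10)→(20, 18): d=(8,8) inclusive
    (1,0)@(3, 1): e=[170,-90,0] → ·  [on edge]
    (2,1)@(5, 3): e=[150,-70,0] → ·  [on edge]
    (3,2)@(7, 5): e=[130,-50,0] → ·  [on edge]
    (4,3)@(9, 7): e=[110,-30,0] → ·  [on edge]
    (5,4)@(11, 9): e=[90,-10,0] → ·  [on edge]
    (6,5)@(13, 11): e=[70,10,0] → #  [on edge]
    (7,5)@(15, 11): e=[70,26,-16] → ·
    (6,6)@(13, 13): e=[50,14,16] → #
    (7,6)@(15, 13): e=[50,30,0] → #  [on edge]
    (8,6)@(17, 13): e=[50,46,-16] → ·
    (5,7)@(11, 15): e=[30,2,48] → #
    (8,7)@(17, 15): e=[30,50,0] → #  [on edge]
    (9,8)@(19, 17): e=[10,70,0] → #  [on edge]
    (10,9)@(21, 19): e=[-10,90,0] → ·  [on edge]
    (11,10)@(23, 21): e=[-30,110,0] → ·  [on edge]
  covered (12 px):
    · · · · · · · · · · · ·
    · · · · · · · · · · · ·
    · · · · · · · · · · · ·
    · · · · · · · · · · · ·
    · · · · · · · · · · · ·
    · · · · · · # · · · · ·
    · · · · · · # # · · · ·
    · · · · · # # # # · · ·
    · · · · · # # # # # · ·
    · · · · · · · · · · · ·
    · · · · · · · · · · · ·

Final: 100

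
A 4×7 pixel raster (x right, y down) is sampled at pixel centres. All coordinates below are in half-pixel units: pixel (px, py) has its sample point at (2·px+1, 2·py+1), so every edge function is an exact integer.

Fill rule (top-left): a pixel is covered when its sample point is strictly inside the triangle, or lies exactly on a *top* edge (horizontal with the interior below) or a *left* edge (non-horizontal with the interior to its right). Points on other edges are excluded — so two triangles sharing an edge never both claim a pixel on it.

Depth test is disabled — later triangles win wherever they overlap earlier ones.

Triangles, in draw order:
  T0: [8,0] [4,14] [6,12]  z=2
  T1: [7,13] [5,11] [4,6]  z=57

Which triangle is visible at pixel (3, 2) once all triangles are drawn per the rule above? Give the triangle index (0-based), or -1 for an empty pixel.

T0:
  2·area = 20  (B↔C swapped to make it positive)
  edge (8, 0)→(6, 12): d=(-2,12) right/bottom  bias=-1
  edge (6, 12)→(4, 14): d=(-2,2) right/bottom  bias=-1
  edge (4, 14)→(8, 0): d=(4,-14) top-left  bias=+0
    (3,2)@(7, 5): e=[2,12,6] → X
    (3,3)@(7, 7): e=[-2,8,14] → .
    (2,5)@(5, 11): e=[14,4,2] → X
    (3,5)@(7, 11): e=[-10,0,30] → .  [on edge]
    (2,6)@(5, 13): e=[10,0,10] → .  [on edge]
  covered (2 px):
    . . . .
    . . . .
    . . . X
    . . . .
    . . . .
    . . X .
    . . . .
T1:
  2·area = 8
  edge (7, 13)→(5, 11): d=(-2,-2) top-left  bias=+0
  edge (5, 11)→(4, 6): d=(-1,-5) top-left  bias=+0
  edge (4, 6)→(7, 13): d=(3,7) right/bottom  bias=-1
    (1,0)@(3, 1): e=[16,0,-8] → .  [on edge]
    (0,3)@(1, 7): e=[0,-16,24] → .  [on edge]
    (1,4)@(3, 9): e=[0,-8,16] → .  [on edge]
    (2,4)@(5, 9): e=[4,2,2] → X
    (3,4)@(7, 9): e=[8,12,-12] → .
    (2,5)@(5, 11): e=[0,0,8] → X  [on edge]
    (3,5)@(7, 11): e=[4,10,-6] → .
    (2,6)@(5, 13): e=[-4,-2,14] → .
    (3,6)@(7, 13): e=[0,8,0] → .  [on edge]
  covered (2 px):
    . . . .
    . . . .
    . . . .
    . . . .
    . . X .
    . . X .
    . . . .

Z-buffer (winner per pixel, '.' = empty):
  . . . .
  . . . .
  . . . 0
  . . . .
  . . 1 .
  . . 1 .
  . . . .

Answer: 0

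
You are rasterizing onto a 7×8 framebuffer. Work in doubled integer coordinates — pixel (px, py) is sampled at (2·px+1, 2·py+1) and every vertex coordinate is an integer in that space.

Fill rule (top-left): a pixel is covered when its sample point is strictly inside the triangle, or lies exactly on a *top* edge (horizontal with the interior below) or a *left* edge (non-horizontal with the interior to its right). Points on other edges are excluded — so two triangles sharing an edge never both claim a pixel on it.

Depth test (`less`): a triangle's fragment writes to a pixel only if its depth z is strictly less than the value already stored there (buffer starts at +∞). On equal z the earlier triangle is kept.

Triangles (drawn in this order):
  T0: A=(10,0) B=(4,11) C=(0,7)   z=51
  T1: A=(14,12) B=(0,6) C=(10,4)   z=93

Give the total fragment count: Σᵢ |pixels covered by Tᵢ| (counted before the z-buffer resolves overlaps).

T0:
  2·area = 68
  edge (10, 0)→(4, 11): d=(-6,11) right/bottom  bias=-1
  edge (4, 11)→(0, 7): d=(-4,-4) top-left  bias=+0
  edge (0, 7)→(10, 0): d=(10,-7) top-left  bias=+0
    (4,0)@(9, 1): e=[5,60,3] → #
    (5,0)@(11, 1): e=[-17,68,17] → ·
    (3,1)@(7, 3): e=[15,44,9] → #
    (4,1)@(9, 3): e=[-7,52,23] → ·
    (1,2)@(3, 5): e=[47,20,1] → #
    (2,2)@(5, 5): e=[25,28,15] → #
    (4,2)@(9, 5): e=[-19,44,43] → ·
    (0,3)@(1, 7): e=[57,4,7] → #
    (3,3)@(7, 7): e=[-9,28,49] → ·
    (0,4)@(1, 9): e=[45,-4,27] → ·
    (1,4)@(3, 9): e=[23,4,41] → #
    (3,4)@(7, 9): e=[-21,20,69] → ·
  covered (10 px):
    · · · · # · ·
    · · · # · · ·
    · # # # · · ·
    # # # · · · ·
    · # # · · · ·
    · · · · · · ·
    · · · · · · ·
    · · · · · · ·
T1:
  2·area = 88
  edge (14, 12)→(0, 6): d=(-14,-6) top-left  bias=+0
  edge (0, 6)→(10, 4): d=(10,-2) top-left  bias=+0
  edge (10, 4)→(14, 12): d=(4,8) right/bottom  bias=-1
    (2,2)@(5, 5): e=[44,0,44] → #  [on edge]
    (3,2)@(7, 5): e=[56,4,28] → #
    (4,2)@(9, 5): e=[68,8,12] → #
    (5,2)@(11, 5): e=[80,12,-4] → ·
    (1,3)@(3, 7): e=[4,16,68] → #
    (5,3)@(11, 7): e=[52,32,4] → #
    (6,3)@(13, 7): e=[64,36,-12] → ·
    (1,4)@(3, 9): e=[-24,36,76] → ·
    (2,4)@(5, 9): e=[-12,40,60] → ·
    (3,4)@(7, 9): e=[0,44,44] → #  [on edge]
    (6,4)@(13, 9): e=[36,56,-4] → ·
    (3,5)@(7, 11): e=[-28,64,52] → ·
  covered (12 px):
    · · · · · · ·
    · · · · · · ·
    · · # # # · ·
    · # # # # # ·
    · · · # # # ·
    · · · · · · #
    · · · · · · ·
    · · · · · · ·

Final: 22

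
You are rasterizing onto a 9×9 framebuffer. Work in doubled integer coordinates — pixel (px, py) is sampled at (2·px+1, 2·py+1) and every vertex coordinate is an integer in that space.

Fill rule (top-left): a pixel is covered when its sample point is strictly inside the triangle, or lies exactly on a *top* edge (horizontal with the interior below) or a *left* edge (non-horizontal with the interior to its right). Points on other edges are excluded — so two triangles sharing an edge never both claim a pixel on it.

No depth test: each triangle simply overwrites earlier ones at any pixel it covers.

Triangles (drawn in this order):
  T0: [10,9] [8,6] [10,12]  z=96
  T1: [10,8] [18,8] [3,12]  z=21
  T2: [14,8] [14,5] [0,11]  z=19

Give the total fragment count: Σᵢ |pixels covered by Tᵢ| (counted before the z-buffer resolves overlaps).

T0:
  2·area = 6  (B↔C swapped to make it positive)
  edge (10, 9)→(10, 12): d=(0,3) right/bottom  bias=-1
  edge (10, 12)→(8, 6): d=(-2,-6) top-left  bias=+0
  edge (8, 6)→(10, 9): d=(2,3) right/bottom  bias=-1
    (3,1)@(7, 3): e=[9,0,-3] → ·  [on edge]
    (4,4)@(9, 9): e=[3,0,3] → #  [on edge]
    (5,4)@(11, 9): e=[-3,12,-3] → ·
    (4,5)@(9, 11): e=[3,-4,7] → ·
    (5,7)@(11, 15): e=[-3,0,9] → ·  [on edge]
  covered (1 px):
    · · · · · · · · ·
    · · · · · · · · ·
    · · · · · · · · ·
    · · · · · · · · ·
    · · · · # · · · ·
    · · · · · · · · ·
    · · · · · · · · ·
    · · · · · · · · ·
    · · · · · · · · ·
T1:
  2·area = 32
  edge (10, 8)→(18, 8): d=(8,0) top-left  bias=+0
  edge (18, 8)→(3, 12): d=(-15,4) right/bottom  bias=-1
  edge (3, 12)→(10, 8): d=(7,-4) top-left  bias=+0
    (4,4)@(9, 9): e=[8,21,3] → #
    (5,4)@(11, 9): e=[8,13,11] → #
    (6,4)@(13, 9): e=[8,5,19] → #
    (7,4)@(15, 9): e=[8,-3,27] → ·
    (2,5)@(5, 11): e=[24,7,1] → #
    (3,5)@(7, 11): e=[24,-1,9] → ·
    (4,5)@(9, 11): e=[24,-9,17] → ·
    (5,5)@(11, 11): e=[24,-17,25] → ·
    (6,5)@(13, 11): e=[24,-25,33] → ·
    (2,6)@(5, 13): e=[40,-23,15] → ·
  covered (4 px):
    · · · · · · · · ·
    · · · · · · · · ·
    · · · · · · · · ·
    · · · · · · · · ·
    · · · · # # # · ·
    · · # · · · · · ·
    · · · · · · · · ·
    · · · · · · · · ·
    · · · · · · · · ·
T2:
  2·area = 42  (B↔C swapped to make it positive)
  edge (14, 8)→(0, 11): d=(-14,3) right/bottom  bias=-1
  edge (0, 11)→(14, 5): d=(14,-6) top-left  bias=+0
  edge (14, 5)→(14, 8): d=(0,3) right/bottom  bias=-1
    (5,3)@(11, 7): e=[23,10,9] → #
    (6,3)@(13, 7): e=[17,22,3] → #
    (7,3)@(15, 7): e=[11,34,-3] → ·
    (2,4)@(5, 9): e=[13,2,27] → #
    (3,4)@(7, 9): e=[7,14,21] → #
    (4,4)@(9, 9): e=[1,26,15] → #
    (5,4)@(11, 9): e=[-5,38,9] → ·
    (6,4)@(13, 9): e=[-11,50,3] → ·
    (2,5)@(5, 11): e=[-15,30,27] → ·
    (3,5)@(7, 11): e=[-21,42,21] → ·
    (4,5)@(9, 11): e=[-27,54,15] → ·
  covered (5 px):
    · · · · · · · · ·
    · · · · · · · · ·
    · · · · · · · · ·
    · · · · · # # · ·
    · · # # # · · · ·
    · · · · · · · · ·
    · · · · · · · · ·
    · · · · · · · · ·
    · · · · · · · · ·

Final: 10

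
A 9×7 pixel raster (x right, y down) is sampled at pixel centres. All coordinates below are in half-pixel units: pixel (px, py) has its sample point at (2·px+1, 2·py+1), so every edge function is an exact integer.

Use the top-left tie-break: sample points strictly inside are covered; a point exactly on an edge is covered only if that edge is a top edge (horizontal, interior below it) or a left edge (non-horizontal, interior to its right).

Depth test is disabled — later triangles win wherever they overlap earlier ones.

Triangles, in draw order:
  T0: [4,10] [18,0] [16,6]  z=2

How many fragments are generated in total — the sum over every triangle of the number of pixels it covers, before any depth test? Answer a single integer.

T0:
  2·area = 64
  edge (4, 10)→(18, 0): d=(14,-10) top-left  bias=+0
  edge (18, 0)→(16, 6): d=(-2,6) right/bottom  bias=-1
  edge (16, 6)→(4, 10): d=(-12,4) right/bottom  bias=-1
    (8,0)@(17, 1): e=[4,4,56] → █
    (7,1)@(15, 3): e=[12,12,40] → █
    (8,1)@(17, 3): e=[32,0,32] → ·  [on edge]
    (5,2)@(11, 5): e=[0,32,32] → █  [on edge]
    (6,2)@(13, 5): e=[20,20,24] → █
    (8,2)@(17, 5): e=[60,-4,8] → ·
    (4,3)@(9, 7): e=[8,40,16] → █
    (6,3)@(13, 7): e=[48,16,0] → ·  [on edge]
    (7,3)@(15, 7): e=[68,4,-8] → ·
    (3,4)@(7, 9): e=[16,48,0] → ·  [on edge]
    (4,4)@(9, 9): e=[36,36,-8] → ·
    (5,4)@(11, 9): e=[56,24,-16] → ·
    (7,4)@(15, 9): e=[96,0,-32] → ·  [on edge]
    (0,5)@(1, 11): e=[-16,80,0] → ·  [on edge]
  covered (7 px):
    · · · · · · · · █
    · · · · · · · █ ·
    · · · · · █ █ █ ·
    · · · · █ █ · · ·
    · · · · · · · · ·
    · · · · · · · · ·
    · · · · · · · · ·

Answer: 7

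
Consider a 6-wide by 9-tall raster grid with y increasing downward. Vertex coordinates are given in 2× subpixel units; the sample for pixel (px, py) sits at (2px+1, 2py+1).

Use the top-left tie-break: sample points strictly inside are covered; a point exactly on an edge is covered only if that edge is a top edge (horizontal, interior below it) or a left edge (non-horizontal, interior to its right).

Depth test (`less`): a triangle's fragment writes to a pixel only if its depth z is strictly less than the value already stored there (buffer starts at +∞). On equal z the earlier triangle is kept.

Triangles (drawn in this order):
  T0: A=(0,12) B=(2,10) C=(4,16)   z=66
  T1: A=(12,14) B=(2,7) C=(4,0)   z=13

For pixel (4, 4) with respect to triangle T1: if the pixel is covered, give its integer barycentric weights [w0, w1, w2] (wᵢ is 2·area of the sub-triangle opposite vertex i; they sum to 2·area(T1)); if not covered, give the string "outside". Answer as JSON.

T0:
  2·area = 16
  edge (0, 12)→(2, 10): d=(2,-2) top-left  bias=+0
  edge (2, 10)→(4, 16): d=(2,6) right/bottom  bias=-1
  edge (4, 16)→(0, 12): d=(-4,-4) top-left  bias=+0
    (5,0)@(11, 1): e=[0,-72,88] → .  [on edge]
    (4,1)@(9, 3): e=[0,-56,72] → .  [on edge]
    (3,2)@(7, 5): e=[0,-40,56] → .  [on edge]
    (0,3)@(1, 7): e=[-8,0,24] → .  [on edge]
    (2,3)@(5, 7): e=[0,-24,40] → .  [on edge]
    (1,4)@(3, 9): e=[0,-8,24] → .  [on edge]
    (0,5)@(1, 11): e=[0,8,8] → X  [on edge]
    (1,5)@(3, 11): e=[4,-4,16] → .
    (0,6)@(1, 13): e=[4,12,0] → X  [on edge]
    (1,6)@(3, 13): e=[8,0,8] → .  [on edge]
    (0,7)@(1, 15): e=[8,16,-8] → .
    (1,7)@(3, 15): e=[12,4,0] → X  [on edge]
    (2,8)@(5, 17): e=[20,-4,0] → .  [on edge]
  covered (3 px):
    . . . . . .
    . . . . . .
    . . . . . .
    . . . . . .
    . . . . . .
    X . . . . .
    X . . . . .
    . X . . . .
    . . . . . .
T1:
  2·area = 84
  edge (12, 14)→(2, 7): d=(-10,-7) top-left  bias=+0
  edge (2, 7)→(4, 0): d=(2,-7) top-left  bias=+0
  edge (4, 0)→(12, 14): d=(8,14) right/bottom  bias=-1
    (2,1)@(5, 3): e=[61,13,10] → X
    (3,1)@(7, 3): e=[75,27,-18] → .
    (1,2)@(3, 5): e=[27,3,54] → X
    (3,2)@(7, 5): e=[55,31,-2] → .
    (1,3)@(3, 7): e=[7,7,70] → X
    (3,3)@(7, 7): e=[35,35,14] → X
    (4,3)@(9, 7): e=[49,49,-14] → .
    (1,4)@(3, 9): e=[-13,11,86] → .
    (2,4)@(5, 9): e=[1,25,58] → X
    (4,4)@(9, 9): e=[29,53,2] → X
    (5,4)@(11, 9): e=[43,67,-26] → .
    (2,5)@(5, 11): e=[-19,29,74] → .
  covered (11 px):
    . . . . . .
    . . X . . .
    . X X . . .
    . X X X . .
    . . X X X .
    . . . . X .
    . . . . . X
    . . . . . .
    . . . . . .

Final: [53,2,29]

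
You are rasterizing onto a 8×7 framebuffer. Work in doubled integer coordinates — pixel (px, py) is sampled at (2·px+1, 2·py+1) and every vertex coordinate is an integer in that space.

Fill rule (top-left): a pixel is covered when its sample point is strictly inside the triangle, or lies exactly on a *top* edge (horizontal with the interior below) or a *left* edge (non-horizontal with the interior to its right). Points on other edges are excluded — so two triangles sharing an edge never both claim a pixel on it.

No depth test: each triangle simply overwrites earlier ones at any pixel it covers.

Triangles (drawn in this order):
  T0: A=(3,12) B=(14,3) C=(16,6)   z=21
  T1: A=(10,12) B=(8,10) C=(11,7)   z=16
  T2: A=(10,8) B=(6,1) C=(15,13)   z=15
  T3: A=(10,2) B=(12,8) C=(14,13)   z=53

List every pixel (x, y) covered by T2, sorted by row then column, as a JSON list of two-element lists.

T0:
  2·area = 51
  edge (3, 12)→(14, 3): d=(11,-9) top-left  bias=+0
  edge (14, 3)→(16, 6): d=(2,3) right/bottom  bias=-1
  edge (16, 6)→(3, 12): d=(-13,6) right/bottom  bias=-1
    (6,2)@(13, 5): e=[13,7,31] → #
    (7,2)@(15, 5): e=[31,1,19] → #
    (5,3)@(11, 7): e=[17,17,17] → #
    (7,3)@(15, 7): e=[53,5,-7] → ·
    (3,4)@(7, 9): e=[3,33,15] → #
    (4,4)@(9, 9): e=[21,27,3] → #
    (5,4)@(11, 9): e=[39,21,-9] → ·
    (6,4)@(13, 9): e=[57,15,-21] → ·
    (2,5)@(5, 11): e=[7,43,1] → #
    (3,5)@(7, 11): e=[25,37,-11] → ·
    (4,5)@(9, 11): e=[43,31,-23] → ·
    (2,6)@(5, 13): e=[29,47,-25] → ·
  covered (7 px):
    · · · · · · · ·
    · · · · · · · ·
    · · · · · · # #
    · · · · · # # ·
    · · · # # · · ·
    · · # · · · · ·
    · · · · · · · ·
T1:
  2·area = 12
  edge (10, 12)→(8, 10): d=(-2,-2) top-left  bias=+0
  edge (8, 10)→(11, 7): d=(3,-3) top-left  bias=+0
  edge (11, 7)→(10, 12): d=(-1,5) right/bottom  bias=-1
    (0,1)@(1, 3): e=[0,-42,54] → ·  [on edge]
    (7,1)@(15, 3): e=[28,0,-16] → ·  [on edge]
    (1,2)@(3, 5): e=[0,-30,42] → ·  [on edge]
    (6,2)@(13, 5): e=[20,0,-8] → ·  [on edge]
    (2,3)@(5, 7): e=[0,-18,30] → ·  [on edge]
    (5,3)@(11, 7): e=[12,0,0] → ·  [on edge]
    (3,4)@(7, 9): e=[0,-6,18] → ·  [on edge]
    (4,4)@(9, 9): e=[4,0,8] → #  [on edge]
    (5,4)@(11, 9): e=[8,6,-2] → ·
    (3,5)@(7, 11): e=[-4,0,16] → ·  [on edge]
    (4,5)@(9, 11): e=[0,6,6] → #  [on edge]
    (5,5)@(11, 11): e=[4,12,-4] → ·
    (2,6)@(5, 13): e=[-12,0,24] → ·  [on edge]
    (5,6)@(11, 13): e=[0,18,-6] → ·  [on edge]
  covered (2 px):
    · · · · · · · ·
    · · · · · · · ·
    · · · · · · · ·
    · · · · · · · ·
    · · · · # · · ·
    · · · · # · · ·
    · · · · · · · ·
T2:
  2·area = 15
  edge (10, 8)→(6, 1): d=(-4,-7) top-left  bias=+0
  edge (6, 1)→(15, 13): d=(9,12) right/bottom  bias=-1
  edge (15, 13)→(10, 8): d=(-5,-5) top-left  bias=+0
    (1,0)@(3, 1): e=[-21,36,0] → ·  [on edge]
    (2,1)@(5, 3): e=[-15,30,0] → ·  [on edge]
    (3,2)@(7, 5): e=[-9,24,0] → ·  [on edge]
    (4,2)@(9, 5): e=[5,0,10] → ·  [on edge]
    (4,3)@(9, 7): e=[-3,18,0] → ·  [on edge]
    (5,4)@(11, 9): e=[3,12,0] → #  [on edge]
    (6,4)@(13, 9): e=[17,-12,10] → ·
    (5,5)@(11, 11): e=[-5,30,-10] → ·
    (6,5)@(13, 11): e=[9,6,0] → #  [on edge]
    (7,5)@(15, 11): e=[23,-18,10] → ·
    (6,6)@(13, 13): e=[1,24,-10] → ·
    (7,6)@(15, 13): e=[15,0,0] → ·  [on edge]
  covered (2 px):
    · · · · · · · ·
    · · · · · · · ·
    · · · · · · · ·
    · · · · · · · ·
    · · · · · # · ·
    · · · · · · # ·
    · · · · · · · ·
T3:
  2·area = 2  (B↔C swapped to make it positive)
  edge (10, 2)→(14, 13): d=(4,11) right/bottom  bias=-1
  edge (14, 13)→(12, 8): d=(-2,-5) top-left  bias=+0
  edge (12, 8)→(10, 2): d=(-2,-6) top-left  bias=+0
    (5,2)@(11, 5): e=[1,1,0] → #  [on edge]
    (6,2)@(13, 5): e=[-21,11,12] → ·
    (5,3)@(11, 7): e=[9,-3,-4] → ·
    (6,5)@(13, 11): e=[3,-1,0] → ·  [on edge]
  covered (1 px):
    · · · · · · · ·
    · · · · · · · ·
    · · · · · # · ·
    · · · · · · · ·
    · · · · · · · ·
    · · · · · · · ·
    · · · · · · · ·

Result: [[5,4],[6,5]]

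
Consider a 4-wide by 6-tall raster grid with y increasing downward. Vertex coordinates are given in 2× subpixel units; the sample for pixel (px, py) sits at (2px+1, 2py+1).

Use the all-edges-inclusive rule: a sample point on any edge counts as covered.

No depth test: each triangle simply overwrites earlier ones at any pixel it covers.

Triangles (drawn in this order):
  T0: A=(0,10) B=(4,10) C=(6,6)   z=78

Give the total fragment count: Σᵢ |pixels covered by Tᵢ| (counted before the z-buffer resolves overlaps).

T0:
  2·area = 16  (B↔C swapped to make it positive)
  edge (0, 10)→(6, 6): d=(6,-4) inclusive
  edge (6, 6)→(4, 10): d=(-2,4) inclusive
  edge (4, 10)→(0, 10): d=(-4,0) inclusive
    (2,3)@(5, 7): e=[2,2,12] → X
    (3,3)@(7, 7): e=[10,-6,12] → .
    (1,4)@(3, 9): e=[6,6,4] → X
    (2,4)@(5, 9): e=[14,-2,4] → .
    (1,5)@(3, 11): e=[18,2,-4] → .
  covered (2 px):
    . . . .
    . . . .
    . . . .
    . . X .
    . X . .
    . . . .

Result: 2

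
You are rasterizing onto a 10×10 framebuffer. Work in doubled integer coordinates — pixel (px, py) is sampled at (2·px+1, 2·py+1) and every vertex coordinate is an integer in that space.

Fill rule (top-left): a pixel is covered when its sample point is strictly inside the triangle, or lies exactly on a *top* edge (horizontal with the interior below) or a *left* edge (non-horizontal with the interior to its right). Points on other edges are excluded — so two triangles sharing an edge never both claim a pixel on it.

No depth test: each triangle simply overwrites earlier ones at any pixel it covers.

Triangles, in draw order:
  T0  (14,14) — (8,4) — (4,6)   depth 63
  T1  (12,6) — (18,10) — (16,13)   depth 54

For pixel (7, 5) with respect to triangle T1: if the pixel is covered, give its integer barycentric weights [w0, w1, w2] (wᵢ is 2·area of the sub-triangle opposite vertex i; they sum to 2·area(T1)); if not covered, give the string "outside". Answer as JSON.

T0:
  2·area = 52  (B↔C swapped to make it positive)
  edge (14, 14)→(4, 6): d=(-10,-8) top-left  bias=+0
  edge (4, 6)→(8, 4): d=(4,-2) top-left  bias=+0
  edge (8, 4)→(14, 14): d=(6,10) right/bottom  bias=-1
    (3,2)@(7, 5): e=[34,2,16] → #
    (4,2)@(9, 5): e=[50,6,-4] → ·
    (3,3)@(7, 7): e=[14,10,28] → #
    (4,3)@(9, 7): e=[30,14,8] → #
    (5,3)@(11, 7): e=[46,18,-12] → ·
    (3,4)@(7, 9): e=[-6,18,40] → ·
    (4,4)@(9, 9): e=[10,22,20] → #
    (5,4)@(11, 9): e=[26,26,0] → ·  [on edge]
    (4,5)@(9, 11): e=[-10,30,32] → ·
    (5,5)@(11, 11): e=[6,34,12] → #
    (6,5)@(13, 11): e=[22,38,-8] → ·
    (5,6)@(11, 13): e=[-14,42,24] → ·
    (8,9)@(17, 19): e=[-26,78,0] → ·  [on edge]
  covered (6 px):
    · · · · · · · · · ·
    · · · · · · · · · ·
    · · · # · · · · · ·
    · · · # # · · · · ·
    · · · · # · · · · ·
    · · · · · # · · · ·
    · · · · · · # · · ·
    · · · · · · · · · ·
    · · · · · · · · · ·
    · · · · · · · · · ·
T1:
  2·area = 26
  edge (12, 6)→(18, 10): d=(6,4) right/bottom  bias=-1
  edge (18, 10)→(16, 13): d=(-2,3) right/bottom  bias=-1
  edge (16, 13)→(12, 6): d=(-4,-7) top-left  bias=+0
    (6,3)@(13, 7): e=[2,21,3] → #
    (7,3)@(15, 7): e=[-6,15,17] → ·
    (6,4)@(13, 9): e=[14,17,-5] → ·
    (7,4)@(15, 9): e=[6,11,9] → #
    (8,4)@(17, 9): e=[-2,5,23] → ·
    (7,5)@(15, 11): e=[18,7,1] → #
    (8,5)@(17, 11): e=[10,1,15] → #
    (9,5)@(19, 11): e=[2,-5,29] → ·
    (7,6)@(15, 13): e=[30,3,-7] → ·
    (8,6)@(17, 13): e=[22,-3,7] → ·
  covered (4 px):
    · · · · · · · · · ·
    · · · · · · · · · ·
    · · · · · · · · · ·
    · · · · · · # · · ·
    · · · · · · · # · ·
    · · · · · · · # # ·
    · · · · · · · · · ·
    · · · · · · · · · ·
    · · · · · · · · · ·
    · · · · · · · · · ·

Answer: [7,1,18]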